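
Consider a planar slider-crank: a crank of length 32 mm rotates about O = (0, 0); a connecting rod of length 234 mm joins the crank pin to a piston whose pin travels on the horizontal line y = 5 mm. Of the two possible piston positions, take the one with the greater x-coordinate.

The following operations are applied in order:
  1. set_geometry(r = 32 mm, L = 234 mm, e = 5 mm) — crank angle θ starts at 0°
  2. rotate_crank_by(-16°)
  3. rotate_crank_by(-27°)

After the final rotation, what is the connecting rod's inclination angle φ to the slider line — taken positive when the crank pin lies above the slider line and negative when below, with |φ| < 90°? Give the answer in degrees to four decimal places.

set_geometry: r = 32 mm, L = 234 mm, e = 5 mm; θ ← 0°
rotate_crank_by(-16°): θ ← 0° -16° = -16°
rotate_crank_by(-27°): θ ← -16° -27° = -43°
crank pin P = (r cos θ, r sin θ) = (23.403318, -21.823948)
h = r sin θ − e = -21.823948 − 5 = -26.823948
sin φ = h / L = -26.823948 / 234 = -0.11463225
φ = arcsin(-0.11463225) = -6.582415°

-6.5824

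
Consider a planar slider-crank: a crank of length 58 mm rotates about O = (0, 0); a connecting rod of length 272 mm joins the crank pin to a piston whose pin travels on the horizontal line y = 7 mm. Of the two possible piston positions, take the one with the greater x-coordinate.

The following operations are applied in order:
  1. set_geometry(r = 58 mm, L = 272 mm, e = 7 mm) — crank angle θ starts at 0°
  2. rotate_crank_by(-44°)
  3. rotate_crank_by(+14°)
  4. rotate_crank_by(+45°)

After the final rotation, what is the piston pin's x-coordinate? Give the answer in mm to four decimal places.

327.9057

set_geometry: r = 58 mm, L = 272 mm, e = 7 mm; θ ← 0°
rotate_crank_by(-44°): θ ← 0° -44° = -44°
rotate_crank_by(+14°): θ ← -44° +14° = -30°
rotate_crank_by(+45°): θ ← -30° +45° = 15°
crank pin P = (r cos θ, r sin θ) = (56.023698, 15.011505)
h = r sin θ − e = 15.011505 − 7 = 8.011505
x = r cos θ + √(L² − h²) = 56.023698 + √(73984.0 − 64.1842) = 56.023698 + 271.881989 = 327.905687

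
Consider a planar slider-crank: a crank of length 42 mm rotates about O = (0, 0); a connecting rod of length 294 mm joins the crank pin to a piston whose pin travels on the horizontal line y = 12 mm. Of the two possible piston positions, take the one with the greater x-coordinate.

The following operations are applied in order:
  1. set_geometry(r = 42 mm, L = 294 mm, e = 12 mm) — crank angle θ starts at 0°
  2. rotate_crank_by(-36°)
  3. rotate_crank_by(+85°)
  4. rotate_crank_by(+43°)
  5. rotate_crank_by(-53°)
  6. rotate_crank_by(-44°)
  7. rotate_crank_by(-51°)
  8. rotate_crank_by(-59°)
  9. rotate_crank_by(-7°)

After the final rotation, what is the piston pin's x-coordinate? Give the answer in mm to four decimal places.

267.8615

set_geometry: r = 42 mm, L = 294 mm, e = 12 mm; θ ← 0°
rotate_crank_by(-36°): θ ← 0° -36° = -36°
rotate_crank_by(+85°): θ ← -36° +85° = 49°
rotate_crank_by(+43°): θ ← 49° +43° = 92°
rotate_crank_by(-53°): θ ← 92° -53° = 39°
rotate_crank_by(-44°): θ ← 39° -44° = -5°
rotate_crank_by(-51°): θ ← -5° -51° = -56°
rotate_crank_by(-59°): θ ← -56° -59° = -115°
rotate_crank_by(-7°): θ ← -115° -7° = -122°
crank pin P = (r cos θ, r sin θ) = (-22.256609, -35.618020)
h = r sin θ − e = -35.618020 − 12 = -47.618020
x = r cos θ + √(L² − h²) = -22.256609 + √(86436.0 − 2267.4758) = -22.256609 + 290.118121 = 267.861512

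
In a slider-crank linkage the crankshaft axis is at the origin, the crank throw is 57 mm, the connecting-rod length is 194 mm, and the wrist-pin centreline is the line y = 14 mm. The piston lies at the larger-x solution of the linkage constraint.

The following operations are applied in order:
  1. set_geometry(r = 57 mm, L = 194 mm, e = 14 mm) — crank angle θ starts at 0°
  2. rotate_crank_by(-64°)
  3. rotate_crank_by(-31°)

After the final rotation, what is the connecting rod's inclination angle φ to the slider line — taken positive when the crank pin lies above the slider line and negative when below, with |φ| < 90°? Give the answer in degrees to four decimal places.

set_geometry: r = 57 mm, L = 194 mm, e = 14 mm; θ ← 0°
rotate_crank_by(-64°): θ ← 0° -64° = -64°
rotate_crank_by(-31°): θ ← -64° -31° = -95°
crank pin P = (r cos θ, r sin θ) = (-4.967877, -56.783098)
h = r sin θ − e = -56.783098 − 14 = -70.783098
sin φ = h / L = -70.783098 / 194 = -0.36486133
φ = arcsin(-0.36486133) = -21.399049°

-21.3990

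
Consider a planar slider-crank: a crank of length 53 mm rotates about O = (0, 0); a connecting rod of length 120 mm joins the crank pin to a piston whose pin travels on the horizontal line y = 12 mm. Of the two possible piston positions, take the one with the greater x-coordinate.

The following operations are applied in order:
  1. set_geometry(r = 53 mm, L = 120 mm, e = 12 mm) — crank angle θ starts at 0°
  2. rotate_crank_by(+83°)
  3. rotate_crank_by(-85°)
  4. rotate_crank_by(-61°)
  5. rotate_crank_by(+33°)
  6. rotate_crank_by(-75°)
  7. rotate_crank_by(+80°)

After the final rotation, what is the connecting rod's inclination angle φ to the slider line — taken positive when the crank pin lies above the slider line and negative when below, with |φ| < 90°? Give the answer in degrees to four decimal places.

-16.6579

set_geometry: r = 53 mm, L = 120 mm, e = 12 mm; θ ← 0°
rotate_crank_by(+83°): θ ← 0° +83° = 83°
rotate_crank_by(-85°): θ ← 83° -85° = -2°
rotate_crank_by(-61°): θ ← -2° -61° = -63°
rotate_crank_by(+33°): θ ← -63° +33° = -30°
rotate_crank_by(-75°): θ ← -30° -75° = -105°
rotate_crank_by(+80°): θ ← -105° +80° = -25°
crank pin P = (r cos θ, r sin θ) = (48.034313, -22.398768)
h = r sin θ − e = -22.398768 − 12 = -34.398768
sin φ = h / L = -34.398768 / 120 = -0.28665640
φ = arcsin(-0.28665640) = -16.657885°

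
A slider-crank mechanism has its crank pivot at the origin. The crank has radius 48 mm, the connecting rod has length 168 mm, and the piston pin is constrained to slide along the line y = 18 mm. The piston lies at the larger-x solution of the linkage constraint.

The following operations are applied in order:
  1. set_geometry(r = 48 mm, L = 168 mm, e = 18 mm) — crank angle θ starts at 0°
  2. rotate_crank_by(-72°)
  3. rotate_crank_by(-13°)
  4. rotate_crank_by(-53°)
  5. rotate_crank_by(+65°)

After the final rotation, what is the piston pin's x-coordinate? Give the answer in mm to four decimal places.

169.4058

set_geometry: r = 48 mm, L = 168 mm, e = 18 mm; θ ← 0°
rotate_crank_by(-72°): θ ← 0° -72° = -72°
rotate_crank_by(-13°): θ ← -72° -13° = -85°
rotate_crank_by(-53°): θ ← -85° -53° = -138°
rotate_crank_by(+65°): θ ← -138° +65° = -73°
crank pin P = (r cos θ, r sin θ) = (14.033842, -45.902628)
h = r sin θ − e = -45.902628 − 18 = -63.902628
x = r cos θ + √(L² − h²) = 14.033842 + √(28224.0 − 4083.5459) = 14.033842 + 155.371986 = 169.405828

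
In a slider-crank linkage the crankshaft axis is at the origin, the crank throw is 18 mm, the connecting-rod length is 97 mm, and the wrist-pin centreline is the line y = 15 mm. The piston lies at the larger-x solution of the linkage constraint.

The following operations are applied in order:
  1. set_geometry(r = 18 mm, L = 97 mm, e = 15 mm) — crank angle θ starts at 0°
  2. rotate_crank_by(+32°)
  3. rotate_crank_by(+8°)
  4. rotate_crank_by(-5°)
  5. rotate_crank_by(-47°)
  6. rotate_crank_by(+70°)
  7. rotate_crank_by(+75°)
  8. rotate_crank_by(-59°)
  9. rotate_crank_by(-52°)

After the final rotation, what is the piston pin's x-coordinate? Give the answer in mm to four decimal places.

set_geometry: r = 18 mm, L = 97 mm, e = 15 mm; θ ← 0°
rotate_crank_by(+32°): θ ← 0° +32° = 32°
rotate_crank_by(+8°): θ ← 32° +8° = 40°
rotate_crank_by(-5°): θ ← 40° -5° = 35°
rotate_crank_by(-47°): θ ← 35° -47° = -12°
rotate_crank_by(+70°): θ ← -12° +70° = 58°
rotate_crank_by(+75°): θ ← 58° +75° = 133°
rotate_crank_by(-59°): θ ← 133° -59° = 74°
rotate_crank_by(-52°): θ ← 74° -52° = 22°
crank pin P = (r cos θ, r sin θ) = (16.689309, 6.742919)
h = r sin θ − e = 6.742919 − 15 = -8.257081
x = r cos θ + √(L² − h²) = 16.689309 + √(9409.0 − 68.1794) = 16.689309 + 96.647921 = 113.337230

113.3372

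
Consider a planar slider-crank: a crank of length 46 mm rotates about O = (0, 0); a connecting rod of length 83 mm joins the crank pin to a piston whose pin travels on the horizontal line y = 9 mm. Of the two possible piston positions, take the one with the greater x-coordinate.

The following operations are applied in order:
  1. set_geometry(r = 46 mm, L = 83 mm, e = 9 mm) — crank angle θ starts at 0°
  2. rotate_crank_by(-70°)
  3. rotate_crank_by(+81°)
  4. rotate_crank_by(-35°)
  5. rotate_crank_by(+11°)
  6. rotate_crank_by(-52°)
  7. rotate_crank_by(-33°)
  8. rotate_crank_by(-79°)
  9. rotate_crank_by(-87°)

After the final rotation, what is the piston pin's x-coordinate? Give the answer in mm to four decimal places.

set_geometry: r = 46 mm, L = 83 mm, e = 9 mm; θ ← 0°
rotate_crank_by(-70°): θ ← 0° -70° = -70°
rotate_crank_by(+81°): θ ← -70° +81° = 11°
rotate_crank_by(-35°): θ ← 11° -35° = -24°
rotate_crank_by(+11°): θ ← -24° +11° = -13°
rotate_crank_by(-52°): θ ← -13° -52° = -65°
rotate_crank_by(-33°): θ ← -65° -33° = -98°
rotate_crank_by(-79°): θ ← -98° -79° = -177°
rotate_crank_by(-87°): θ ← -177° -87° = -264°
crank pin P = (r cos θ, r sin θ) = (-4.808309, 45.748007)
h = r sin θ − e = 45.748007 − 9 = 36.748007
x = r cos θ + √(L² − h²) = -4.808309 + √(6889.0 − 1350.4160) = -4.808309 + 74.421663 = 69.613354

69.6134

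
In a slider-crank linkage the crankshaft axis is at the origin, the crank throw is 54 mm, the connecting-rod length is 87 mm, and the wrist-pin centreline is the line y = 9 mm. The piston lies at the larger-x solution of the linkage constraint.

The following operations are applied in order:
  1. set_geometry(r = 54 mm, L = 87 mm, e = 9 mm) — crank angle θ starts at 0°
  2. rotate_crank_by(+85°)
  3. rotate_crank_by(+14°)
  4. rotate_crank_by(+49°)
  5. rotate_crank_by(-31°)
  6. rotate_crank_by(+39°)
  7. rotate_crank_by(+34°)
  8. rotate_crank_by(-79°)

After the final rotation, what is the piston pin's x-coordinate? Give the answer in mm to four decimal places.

57.1591

set_geometry: r = 54 mm, L = 87 mm, e = 9 mm; θ ← 0°
rotate_crank_by(+85°): θ ← 0° +85° = 85°
rotate_crank_by(+14°): θ ← 85° +14° = 99°
rotate_crank_by(+49°): θ ← 99° +49° = 148°
rotate_crank_by(-31°): θ ← 148° -31° = 117°
rotate_crank_by(+39°): θ ← 117° +39° = 156°
rotate_crank_by(+34°): θ ← 156° +34° = 190°
rotate_crank_by(-79°): θ ← 190° -79° = 111°
crank pin P = (r cos θ, r sin θ) = (-19.351869, 50.413343)
h = r sin θ − e = 50.413343 − 9 = 41.413343
x = r cos θ + √(L² − h²) = -19.351869 + √(7569.0 − 1715.0650) = -19.351869 + 76.511012 = 57.159143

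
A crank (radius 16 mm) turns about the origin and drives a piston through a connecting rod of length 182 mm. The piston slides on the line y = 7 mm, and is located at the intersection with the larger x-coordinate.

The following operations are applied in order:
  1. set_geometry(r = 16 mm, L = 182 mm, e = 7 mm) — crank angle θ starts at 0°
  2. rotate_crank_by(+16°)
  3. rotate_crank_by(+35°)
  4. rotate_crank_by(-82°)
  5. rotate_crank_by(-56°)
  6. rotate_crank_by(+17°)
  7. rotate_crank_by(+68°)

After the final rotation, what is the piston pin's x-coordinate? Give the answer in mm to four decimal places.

197.8332

set_geometry: r = 16 mm, L = 182 mm, e = 7 mm; θ ← 0°
rotate_crank_by(+16°): θ ← 0° +16° = 16°
rotate_crank_by(+35°): θ ← 16° +35° = 51°
rotate_crank_by(-82°): θ ← 51° -82° = -31°
rotate_crank_by(-56°): θ ← -31° -56° = -87°
rotate_crank_by(+17°): θ ← -87° +17° = -70°
rotate_crank_by(+68°): θ ← -70° +68° = -2°
crank pin P = (r cos θ, r sin θ) = (15.990253, -0.558392)
h = r sin θ − e = -0.558392 − 7 = -7.558392
x = r cos θ + √(L² − h²) = 15.990253 + √(33124.0 − 57.1293) = 15.990253 + 181.842984 = 197.833237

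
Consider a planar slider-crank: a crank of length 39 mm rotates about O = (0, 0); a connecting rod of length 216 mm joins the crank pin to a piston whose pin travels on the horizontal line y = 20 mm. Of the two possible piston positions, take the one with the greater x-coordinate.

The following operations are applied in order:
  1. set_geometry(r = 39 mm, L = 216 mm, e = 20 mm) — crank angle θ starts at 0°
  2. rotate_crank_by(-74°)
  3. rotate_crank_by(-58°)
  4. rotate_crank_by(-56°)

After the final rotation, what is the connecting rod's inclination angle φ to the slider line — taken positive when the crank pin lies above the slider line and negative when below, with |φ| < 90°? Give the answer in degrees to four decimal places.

set_geometry: r = 39 mm, L = 216 mm, e = 20 mm; θ ← 0°
rotate_crank_by(-74°): θ ← 0° -74° = -74°
rotate_crank_by(-58°): θ ← -74° -58° = -132°
rotate_crank_by(-56°): θ ← -132° -56° = -188°
crank pin P = (r cos θ, r sin θ) = (-38.620455, 5.427751)
h = r sin θ − e = 5.427751 − 20 = -14.572249
sin φ = h / L = -14.572249 / 216 = -0.06746412
φ = arcsin(-0.06746412) = -3.868347°

-3.8683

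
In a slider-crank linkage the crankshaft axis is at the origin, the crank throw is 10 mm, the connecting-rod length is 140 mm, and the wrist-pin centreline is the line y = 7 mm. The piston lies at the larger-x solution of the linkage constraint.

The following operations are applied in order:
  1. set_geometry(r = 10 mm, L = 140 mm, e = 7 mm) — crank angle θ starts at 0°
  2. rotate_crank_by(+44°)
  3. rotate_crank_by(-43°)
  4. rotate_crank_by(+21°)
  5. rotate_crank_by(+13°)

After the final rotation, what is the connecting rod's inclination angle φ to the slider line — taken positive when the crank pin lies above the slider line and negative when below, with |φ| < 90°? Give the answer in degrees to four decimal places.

-0.5174

set_geometry: r = 10 mm, L = 140 mm, e = 7 mm; θ ← 0°
rotate_crank_by(+44°): θ ← 0° +44° = 44°
rotate_crank_by(-43°): θ ← 44° -43° = 1°
rotate_crank_by(+21°): θ ← 1° +21° = 22°
rotate_crank_by(+13°): θ ← 22° +13° = 35°
crank pin P = (r cos θ, r sin θ) = (8.191520, 5.735764)
h = r sin θ − e = 5.735764 − 7 = -1.264236
sin φ = h / L = -1.264236 / 140 = -0.00903025
φ = arcsin(-0.00903025) = -0.517403°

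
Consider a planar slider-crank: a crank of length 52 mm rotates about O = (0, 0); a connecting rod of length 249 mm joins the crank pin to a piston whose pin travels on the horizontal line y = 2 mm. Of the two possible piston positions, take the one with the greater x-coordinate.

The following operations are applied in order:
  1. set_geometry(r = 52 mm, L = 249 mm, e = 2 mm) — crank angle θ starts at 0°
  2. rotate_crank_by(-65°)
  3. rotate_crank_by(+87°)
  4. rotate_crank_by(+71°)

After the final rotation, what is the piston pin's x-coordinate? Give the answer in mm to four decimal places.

set_geometry: r = 52 mm, L = 249 mm, e = 2 mm; θ ← 0°
rotate_crank_by(-65°): θ ← 0° -65° = -65°
rotate_crank_by(+87°): θ ← -65° +87° = 22°
rotate_crank_by(+71°): θ ← 22° +71° = 93°
crank pin P = (r cos θ, r sin θ) = (-2.721470, 51.928736)
h = r sin θ − e = 51.928736 − 2 = 49.928736
x = r cos θ + √(L² − h²) = -2.721470 + √(62001.0 − 2492.8787) = -2.721470 + 243.942865 = 241.221395

241.2214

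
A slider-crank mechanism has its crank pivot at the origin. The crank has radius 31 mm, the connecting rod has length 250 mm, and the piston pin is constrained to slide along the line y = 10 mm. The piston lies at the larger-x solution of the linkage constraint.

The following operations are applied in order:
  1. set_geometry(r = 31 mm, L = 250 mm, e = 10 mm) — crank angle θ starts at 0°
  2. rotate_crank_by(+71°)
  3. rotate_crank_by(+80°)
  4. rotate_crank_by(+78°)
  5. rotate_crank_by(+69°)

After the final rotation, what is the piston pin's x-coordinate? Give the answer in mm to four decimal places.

261.7446

set_geometry: r = 31 mm, L = 250 mm, e = 10 mm; θ ← 0°
rotate_crank_by(+71°): θ ← 0° +71° = 71°
rotate_crank_by(+80°): θ ← 71° +80° = 151°
rotate_crank_by(+78°): θ ← 151° +78° = 229°
rotate_crank_by(+69°): θ ← 229° +69° = 298°
crank pin P = (r cos θ, r sin θ) = (14.553618, -27.371375)
h = r sin θ − e = -27.371375 − 10 = -37.371375
x = r cos θ + √(L² − h²) = 14.553618 + √(62500.0 − 1396.6197) = 14.553618 + 247.190979 = 261.744598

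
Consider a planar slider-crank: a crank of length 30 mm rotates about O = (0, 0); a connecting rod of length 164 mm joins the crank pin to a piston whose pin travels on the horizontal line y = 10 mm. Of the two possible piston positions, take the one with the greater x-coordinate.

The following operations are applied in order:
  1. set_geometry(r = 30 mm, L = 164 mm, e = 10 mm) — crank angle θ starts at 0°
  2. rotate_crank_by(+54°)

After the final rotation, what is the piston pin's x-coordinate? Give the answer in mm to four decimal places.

181.0115

set_geometry: r = 30 mm, L = 164 mm, e = 10 mm; θ ← 0°
rotate_crank_by(+54°): θ ← 0° +54° = 54°
crank pin P = (r cos θ, r sin θ) = (17.633558, 24.270510)
h = r sin θ − e = 24.270510 − 10 = 14.270510
x = r cos θ + √(L² − h²) = 17.633558 + √(26896.0 − 203.6475) = 17.633558 + 163.377944 = 181.011501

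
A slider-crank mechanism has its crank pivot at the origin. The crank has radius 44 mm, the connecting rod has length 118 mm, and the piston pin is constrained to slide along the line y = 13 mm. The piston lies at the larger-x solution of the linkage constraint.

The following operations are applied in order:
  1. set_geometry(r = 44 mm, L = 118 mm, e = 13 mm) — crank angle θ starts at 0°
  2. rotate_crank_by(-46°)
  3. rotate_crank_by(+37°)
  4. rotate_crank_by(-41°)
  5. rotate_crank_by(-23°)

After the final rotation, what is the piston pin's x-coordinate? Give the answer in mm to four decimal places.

117.2218

set_geometry: r = 44 mm, L = 118 mm, e = 13 mm; θ ← 0°
rotate_crank_by(-46°): θ ← 0° -46° = -46°
rotate_crank_by(+37°): θ ← -46° +37° = -9°
rotate_crank_by(-41°): θ ← -9° -41° = -50°
rotate_crank_by(-23°): θ ← -50° -23° = -73°
crank pin P = (r cos θ, r sin θ) = (12.864355, -42.077409)
h = r sin θ − e = -42.077409 − 13 = -55.077409
x = r cos θ + √(L² − h²) = 12.864355 + √(13924.0 − 3033.5210) = 12.864355 + 104.357458 = 117.221813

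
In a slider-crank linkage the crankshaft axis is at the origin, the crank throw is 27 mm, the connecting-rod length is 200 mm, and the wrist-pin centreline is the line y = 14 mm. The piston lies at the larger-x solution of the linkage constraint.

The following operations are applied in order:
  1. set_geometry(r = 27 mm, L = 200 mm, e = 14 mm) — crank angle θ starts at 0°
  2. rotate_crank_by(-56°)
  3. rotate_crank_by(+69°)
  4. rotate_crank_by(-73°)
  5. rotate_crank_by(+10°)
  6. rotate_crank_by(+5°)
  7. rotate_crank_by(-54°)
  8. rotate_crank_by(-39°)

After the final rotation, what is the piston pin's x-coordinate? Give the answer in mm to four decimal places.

177.3477

set_geometry: r = 27 mm, L = 200 mm, e = 14 mm; θ ← 0°
rotate_crank_by(-56°): θ ← 0° -56° = -56°
rotate_crank_by(+69°): θ ← -56° +69° = 13°
rotate_crank_by(-73°): θ ← 13° -73° = -60°
rotate_crank_by(+10°): θ ← -60° +10° = -50°
rotate_crank_by(+5°): θ ← -50° +5° = -45°
rotate_crank_by(-54°): θ ← -45° -54° = -99°
rotate_crank_by(-39°): θ ← -99° -39° = -138°
crank pin P = (r cos θ, r sin θ) = (-20.064910, -18.066526)
h = r sin θ − e = -18.066526 − 14 = -32.066526
x = r cos θ + √(L² − h²) = -20.064910 + √(40000.0 − 1028.2621) = -20.064910 + 197.412608 = 177.347698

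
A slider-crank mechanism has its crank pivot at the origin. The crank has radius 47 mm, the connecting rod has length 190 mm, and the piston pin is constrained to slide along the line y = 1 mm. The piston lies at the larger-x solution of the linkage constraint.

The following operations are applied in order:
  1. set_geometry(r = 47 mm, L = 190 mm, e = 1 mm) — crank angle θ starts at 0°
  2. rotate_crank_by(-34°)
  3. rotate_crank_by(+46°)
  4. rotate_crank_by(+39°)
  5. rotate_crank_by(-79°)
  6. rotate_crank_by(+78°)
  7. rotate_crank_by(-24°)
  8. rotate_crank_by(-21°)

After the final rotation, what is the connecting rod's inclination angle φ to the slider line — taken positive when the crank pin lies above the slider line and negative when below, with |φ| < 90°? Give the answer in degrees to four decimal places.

set_geometry: r = 47 mm, L = 190 mm, e = 1 mm; θ ← 0°
rotate_crank_by(-34°): θ ← 0° -34° = -34°
rotate_crank_by(+46°): θ ← -34° +46° = 12°
rotate_crank_by(+39°): θ ← 12° +39° = 51°
rotate_crank_by(-79°): θ ← 51° -79° = -28°
rotate_crank_by(+78°): θ ← -28° +78° = 50°
rotate_crank_by(-24°): θ ← 50° -24° = 26°
rotate_crank_by(-21°): θ ← 26° -21° = 5°
crank pin P = (r cos θ, r sin θ) = (46.821151, 4.096320)
h = r sin θ − e = 4.096320 − 1 = 3.096320
sin φ = h / L = 3.096320 / 190 = 0.01629642
φ = arcsin(0.01629642) = 0.933757°

0.9338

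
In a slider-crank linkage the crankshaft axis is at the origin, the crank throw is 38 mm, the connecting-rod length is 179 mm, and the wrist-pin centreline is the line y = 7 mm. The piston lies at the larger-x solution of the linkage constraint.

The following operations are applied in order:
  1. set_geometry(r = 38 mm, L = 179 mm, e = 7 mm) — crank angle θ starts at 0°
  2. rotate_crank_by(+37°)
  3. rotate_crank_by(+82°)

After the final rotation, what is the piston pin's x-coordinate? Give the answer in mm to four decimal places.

set_geometry: r = 38 mm, L = 179 mm, e = 7 mm; θ ← 0°
rotate_crank_by(+37°): θ ← 0° +37° = 37°
rotate_crank_by(+82°): θ ← 37° +82° = 119°
crank pin P = (r cos θ, r sin θ) = (-18.422766, 33.235549)
h = r sin θ − e = 33.235549 − 7 = 26.235549
x = r cos θ + √(L² − h²) = -18.422766 + √(32041.0 − 688.3040) = -18.422766 + 177.066925 = 158.644160

158.6442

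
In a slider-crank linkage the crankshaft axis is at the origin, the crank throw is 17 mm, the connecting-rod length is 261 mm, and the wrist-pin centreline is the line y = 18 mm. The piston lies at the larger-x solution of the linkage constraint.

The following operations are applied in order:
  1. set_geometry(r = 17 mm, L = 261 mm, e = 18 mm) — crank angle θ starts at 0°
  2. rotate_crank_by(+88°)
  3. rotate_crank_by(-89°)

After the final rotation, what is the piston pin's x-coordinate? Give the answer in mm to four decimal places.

277.3553

set_geometry: r = 17 mm, L = 261 mm, e = 18 mm; θ ← 0°
rotate_crank_by(+88°): θ ← 0° +88° = 88°
rotate_crank_by(-89°): θ ← 88° -89° = -1°
crank pin P = (r cos θ, r sin θ) = (16.997411, -0.296691)
h = r sin θ − e = -0.296691 − 18 = -18.296691
x = r cos θ + √(L² − h²) = 16.997411 + √(68121.0 − 334.7689) = 16.997411 + 260.357890 = 277.355301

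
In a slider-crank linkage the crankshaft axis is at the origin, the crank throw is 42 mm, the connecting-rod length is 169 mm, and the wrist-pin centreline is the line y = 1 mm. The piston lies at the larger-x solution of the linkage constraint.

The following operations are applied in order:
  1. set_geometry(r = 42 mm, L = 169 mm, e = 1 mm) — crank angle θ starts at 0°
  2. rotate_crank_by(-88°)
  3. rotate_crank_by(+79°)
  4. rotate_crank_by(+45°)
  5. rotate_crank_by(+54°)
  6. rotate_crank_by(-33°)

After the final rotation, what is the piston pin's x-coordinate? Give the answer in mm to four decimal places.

188.3732

set_geometry: r = 42 mm, L = 169 mm, e = 1 mm; θ ← 0°
rotate_crank_by(-88°): θ ← 0° -88° = -88°
rotate_crank_by(+79°): θ ← -88° +79° = -9°
rotate_crank_by(+45°): θ ← -9° +45° = 36°
rotate_crank_by(+54°): θ ← 36° +54° = 90°
rotate_crank_by(-33°): θ ← 90° -33° = 57°
crank pin P = (r cos θ, r sin θ) = (22.874839, 35.224164)
h = r sin θ − e = 35.224164 − 1 = 34.224164
x = r cos θ + √(L² − h²) = 22.874839 + √(28561.0 − 1171.2934) = 22.874839 + 165.498358 = 188.373198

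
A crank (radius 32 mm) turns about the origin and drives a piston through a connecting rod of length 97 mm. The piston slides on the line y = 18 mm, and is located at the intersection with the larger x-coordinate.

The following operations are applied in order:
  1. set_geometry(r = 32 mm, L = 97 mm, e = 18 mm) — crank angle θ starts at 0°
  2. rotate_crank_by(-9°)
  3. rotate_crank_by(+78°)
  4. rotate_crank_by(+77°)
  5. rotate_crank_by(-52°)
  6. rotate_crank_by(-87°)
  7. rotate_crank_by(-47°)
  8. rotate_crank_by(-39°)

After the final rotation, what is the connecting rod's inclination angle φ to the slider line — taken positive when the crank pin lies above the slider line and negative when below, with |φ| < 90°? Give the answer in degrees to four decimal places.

set_geometry: r = 32 mm, L = 97 mm, e = 18 mm; θ ← 0°
rotate_crank_by(-9°): θ ← 0° -9° = -9°
rotate_crank_by(+78°): θ ← -9° +78° = 69°
rotate_crank_by(+77°): θ ← 69° +77° = 146°
rotate_crank_by(-52°): θ ← 146° -52° = 94°
rotate_crank_by(-87°): θ ← 94° -87° = 7°
rotate_crank_by(-47°): θ ← 7° -47° = -40°
rotate_crank_by(-39°): θ ← -40° -39° = -79°
crank pin P = (r cos θ, r sin θ) = (6.105888, -31.412070)
h = r sin θ − e = -31.412070 − 18 = -49.412070
sin φ = h / L = -49.412070 / 97 = -0.50940278
φ = arcsin(-0.50940278) = -30.624058°

-30.6241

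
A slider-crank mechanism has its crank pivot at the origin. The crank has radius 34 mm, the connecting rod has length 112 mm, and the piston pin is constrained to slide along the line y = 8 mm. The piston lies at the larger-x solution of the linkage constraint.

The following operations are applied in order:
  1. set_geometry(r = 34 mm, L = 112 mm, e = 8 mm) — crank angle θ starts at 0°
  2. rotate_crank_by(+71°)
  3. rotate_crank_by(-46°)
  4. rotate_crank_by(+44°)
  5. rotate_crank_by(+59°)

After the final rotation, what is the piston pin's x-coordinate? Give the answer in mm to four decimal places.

89.4797

set_geometry: r = 34 mm, L = 112 mm, e = 8 mm; θ ← 0°
rotate_crank_by(+71°): θ ← 0° +71° = 71°
rotate_crank_by(-46°): θ ← 71° -46° = 25°
rotate_crank_by(+44°): θ ← 25° +44° = 69°
rotate_crank_by(+59°): θ ← 69° +59° = 128°
crank pin P = (r cos θ, r sin θ) = (-20.932490, 26.792366)
h = r sin θ − e = 26.792366 − 8 = 18.792366
x = r cos θ + √(L² − h²) = -20.932490 + √(12544.0 − 353.1530) = -20.932490 + 110.412169 = 89.479679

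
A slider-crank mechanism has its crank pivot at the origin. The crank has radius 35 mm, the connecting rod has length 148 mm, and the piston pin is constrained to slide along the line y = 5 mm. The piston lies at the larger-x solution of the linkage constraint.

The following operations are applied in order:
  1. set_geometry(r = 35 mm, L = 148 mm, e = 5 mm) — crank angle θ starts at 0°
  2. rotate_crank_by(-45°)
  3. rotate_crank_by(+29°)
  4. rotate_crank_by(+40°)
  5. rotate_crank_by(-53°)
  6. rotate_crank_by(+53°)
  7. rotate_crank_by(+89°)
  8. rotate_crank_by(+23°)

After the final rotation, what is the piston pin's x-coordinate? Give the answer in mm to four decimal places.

121.5576

set_geometry: r = 35 mm, L = 148 mm, e = 5 mm; θ ← 0°
rotate_crank_by(-45°): θ ← 0° -45° = -45°
rotate_crank_by(+29°): θ ← -45° +29° = -16°
rotate_crank_by(+40°): θ ← -16° +40° = 24°
rotate_crank_by(-53°): θ ← 24° -53° = -29°
rotate_crank_by(+53°): θ ← -29° +53° = 24°
rotate_crank_by(+89°): θ ← 24° +89° = 113°
rotate_crank_by(+23°): θ ← 113° +23° = 136°
crank pin P = (r cos θ, r sin θ) = (-25.176893, 24.313043)
h = r sin θ − e = 24.313043 − 5 = 19.313043
x = r cos θ + √(L² − h²) = -25.176893 + √(21904.0 − 372.9936) = -25.176893 + 146.734476 = 121.557583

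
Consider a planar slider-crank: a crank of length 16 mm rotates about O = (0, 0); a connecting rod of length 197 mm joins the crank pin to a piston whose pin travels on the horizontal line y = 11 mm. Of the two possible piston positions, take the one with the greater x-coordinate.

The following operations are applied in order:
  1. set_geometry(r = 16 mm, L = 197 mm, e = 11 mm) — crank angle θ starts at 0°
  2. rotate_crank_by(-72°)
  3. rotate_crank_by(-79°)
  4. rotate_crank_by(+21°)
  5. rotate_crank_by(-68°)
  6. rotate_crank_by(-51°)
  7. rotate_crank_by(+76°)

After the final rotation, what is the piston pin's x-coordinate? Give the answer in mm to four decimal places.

set_geometry: r = 16 mm, L = 197 mm, e = 11 mm; θ ← 0°
rotate_crank_by(-72°): θ ← 0° -72° = -72°
rotate_crank_by(-79°): θ ← -72° -79° = -151°
rotate_crank_by(+21°): θ ← -151° +21° = -130°
rotate_crank_by(-68°): θ ← -130° -68° = -198°
rotate_crank_by(-51°): θ ← -198° -51° = -249°
rotate_crank_by(+76°): θ ← -249° +76° = -173°
crank pin P = (r cos θ, r sin θ) = (-15.880738, -1.949909)
h = r sin θ − e = -1.949909 − 11 = -12.949909
x = r cos θ + √(L² − h²) = -15.880738 + √(38809.0 − 167.7002) = -15.880738 + 196.573904 = 180.693166

180.6932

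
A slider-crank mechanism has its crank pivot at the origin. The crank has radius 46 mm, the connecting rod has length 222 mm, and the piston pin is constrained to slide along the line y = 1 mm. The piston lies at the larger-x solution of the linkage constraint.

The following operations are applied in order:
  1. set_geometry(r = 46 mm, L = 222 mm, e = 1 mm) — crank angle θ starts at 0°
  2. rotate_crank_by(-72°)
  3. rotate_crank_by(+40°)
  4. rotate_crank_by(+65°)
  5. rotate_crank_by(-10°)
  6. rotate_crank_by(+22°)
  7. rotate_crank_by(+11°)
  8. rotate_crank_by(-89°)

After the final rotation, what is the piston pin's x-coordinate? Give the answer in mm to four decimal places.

259.0448

set_geometry: r = 46 mm, L = 222 mm, e = 1 mm; θ ← 0°
rotate_crank_by(-72°): θ ← 0° -72° = -72°
rotate_crank_by(+40°): θ ← -72° +40° = -32°
rotate_crank_by(+65°): θ ← -32° +65° = 33°
rotate_crank_by(-10°): θ ← 33° -10° = 23°
rotate_crank_by(+22°): θ ← 23° +22° = 45°
rotate_crank_by(+11°): θ ← 45° +11° = 56°
rotate_crank_by(-89°): θ ← 56° -89° = -33°
crank pin P = (r cos θ, r sin θ) = (38.578846, -25.053396)
h = r sin θ − e = -25.053396 − 1 = -26.053396
x = r cos θ + √(L² − h²) = 38.578846 + √(49284.0 − 678.7794) = 38.578846 + 220.465917 = 259.044763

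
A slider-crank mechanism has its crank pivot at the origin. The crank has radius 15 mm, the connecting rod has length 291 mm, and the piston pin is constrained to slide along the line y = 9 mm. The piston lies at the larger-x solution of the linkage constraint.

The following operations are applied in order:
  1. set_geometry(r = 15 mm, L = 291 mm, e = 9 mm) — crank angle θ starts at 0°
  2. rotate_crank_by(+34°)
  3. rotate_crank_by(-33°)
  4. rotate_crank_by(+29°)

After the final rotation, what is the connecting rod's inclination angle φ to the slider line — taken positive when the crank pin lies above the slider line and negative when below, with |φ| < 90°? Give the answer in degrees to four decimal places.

-0.2953

set_geometry: r = 15 mm, L = 291 mm, e = 9 mm; θ ← 0°
rotate_crank_by(+34°): θ ← 0° +34° = 34°
rotate_crank_by(-33°): θ ← 34° -33° = 1°
rotate_crank_by(+29°): θ ← 1° +29° = 30°
crank pin P = (r cos θ, r sin θ) = (12.990381, 7.500000)
h = r sin θ − e = 7.500000 − 9 = -1.500000
sin φ = h / L = -1.500000 / 291 = -0.00515464
φ = arcsin(-0.00515464) = -0.295340°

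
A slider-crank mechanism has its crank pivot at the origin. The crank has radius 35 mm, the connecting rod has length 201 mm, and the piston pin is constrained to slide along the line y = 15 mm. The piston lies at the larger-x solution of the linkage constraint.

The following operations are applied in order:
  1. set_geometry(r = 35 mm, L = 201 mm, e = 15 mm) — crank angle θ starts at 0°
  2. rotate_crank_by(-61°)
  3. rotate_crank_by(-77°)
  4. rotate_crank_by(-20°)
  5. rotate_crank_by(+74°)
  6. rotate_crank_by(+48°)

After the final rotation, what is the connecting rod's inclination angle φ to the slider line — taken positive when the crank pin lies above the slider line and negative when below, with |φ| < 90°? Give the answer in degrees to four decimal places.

-10.1938

set_geometry: r = 35 mm, L = 201 mm, e = 15 mm; θ ← 0°
rotate_crank_by(-61°): θ ← 0° -61° = -61°
rotate_crank_by(-77°): θ ← -61° -77° = -138°
rotate_crank_by(-20°): θ ← -138° -20° = -158°
rotate_crank_by(+74°): θ ← -158° +74° = -84°
rotate_crank_by(+48°): θ ← -84° +48° = -36°
crank pin P = (r cos θ, r sin θ) = (28.315595, -20.572484)
h = r sin θ − e = -20.572484 − 15 = -35.572484
sin φ = h / L = -35.572484 / 201 = -0.17697753
φ = arcsin(-0.17697753) = -10.193759°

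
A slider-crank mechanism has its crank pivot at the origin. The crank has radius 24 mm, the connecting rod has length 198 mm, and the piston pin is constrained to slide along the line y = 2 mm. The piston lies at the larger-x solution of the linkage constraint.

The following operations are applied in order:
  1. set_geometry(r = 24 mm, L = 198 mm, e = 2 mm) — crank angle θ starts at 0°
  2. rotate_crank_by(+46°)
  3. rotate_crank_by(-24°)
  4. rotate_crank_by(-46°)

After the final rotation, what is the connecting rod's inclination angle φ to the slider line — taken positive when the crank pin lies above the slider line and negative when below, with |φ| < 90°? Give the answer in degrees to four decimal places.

set_geometry: r = 24 mm, L = 198 mm, e = 2 mm; θ ← 0°
rotate_crank_by(+46°): θ ← 0° +46° = 46°
rotate_crank_by(-24°): θ ← 46° -24° = 22°
rotate_crank_by(-46°): θ ← 22° -46° = -24°
crank pin P = (r cos θ, r sin θ) = (21.925091, -9.761679)
h = r sin θ − e = -9.761679 − 2 = -11.761679
sin φ = h / L = -11.761679 / 198 = -0.05940242
φ = arcsin(-0.05940242) = -3.405513°

-3.4055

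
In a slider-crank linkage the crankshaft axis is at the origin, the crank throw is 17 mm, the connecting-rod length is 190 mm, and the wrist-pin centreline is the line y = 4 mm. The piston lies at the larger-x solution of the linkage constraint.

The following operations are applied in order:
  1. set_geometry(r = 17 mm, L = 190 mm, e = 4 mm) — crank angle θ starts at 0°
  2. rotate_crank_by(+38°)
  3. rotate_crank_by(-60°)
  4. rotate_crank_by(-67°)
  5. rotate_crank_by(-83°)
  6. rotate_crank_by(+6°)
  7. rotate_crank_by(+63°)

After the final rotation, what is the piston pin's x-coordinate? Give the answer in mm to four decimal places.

set_geometry: r = 17 mm, L = 190 mm, e = 4 mm; θ ← 0°
rotate_crank_by(+38°): θ ← 0° +38° = 38°
rotate_crank_by(-60°): θ ← 38° -60° = -22°
rotate_crank_by(-67°): θ ← -22° -67° = -89°
rotate_crank_by(-83°): θ ← -89° -83° = -172°
rotate_crank_by(+6°): θ ← -172° +6° = -166°
rotate_crank_by(+63°): θ ← -166° +63° = -103°
crank pin P = (r cos θ, r sin θ) = (-3.824168, -16.564291)
h = r sin θ − e = -16.564291 − 4 = -20.564291
x = r cos θ + √(L² − h²) = -3.824168 + √(36100.0 − 422.8901) = -3.824168 + 188.883853 = 185.059685

185.0597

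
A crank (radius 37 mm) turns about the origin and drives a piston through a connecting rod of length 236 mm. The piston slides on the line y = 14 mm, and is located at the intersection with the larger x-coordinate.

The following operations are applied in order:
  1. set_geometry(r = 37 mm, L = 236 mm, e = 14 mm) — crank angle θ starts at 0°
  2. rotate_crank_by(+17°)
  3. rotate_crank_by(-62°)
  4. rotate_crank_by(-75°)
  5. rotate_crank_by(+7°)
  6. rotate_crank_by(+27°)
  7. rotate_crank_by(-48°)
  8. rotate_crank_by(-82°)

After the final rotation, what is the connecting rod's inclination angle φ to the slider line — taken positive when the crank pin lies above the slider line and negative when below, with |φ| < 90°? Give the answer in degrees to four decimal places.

set_geometry: r = 37 mm, L = 236 mm, e = 14 mm; θ ← 0°
rotate_crank_by(+17°): θ ← 0° +17° = 17°
rotate_crank_by(-62°): θ ← 17° -62° = -45°
rotate_crank_by(-75°): θ ← -45° -75° = -120°
rotate_crank_by(+7°): θ ← -120° +7° = -113°
rotate_crank_by(+27°): θ ← -113° +27° = -86°
rotate_crank_by(-48°): θ ← -86° -48° = -134°
rotate_crank_by(-82°): θ ← -134° -82° = -216°
crank pin P = (r cos θ, r sin θ) = (-29.933629, 21.748054)
h = r sin θ − e = 21.748054 − 14 = 7.748054
sin φ = h / L = 7.748054 / 236 = 0.03283074
φ = arcsin(0.03283074) = 1.881401°

1.8814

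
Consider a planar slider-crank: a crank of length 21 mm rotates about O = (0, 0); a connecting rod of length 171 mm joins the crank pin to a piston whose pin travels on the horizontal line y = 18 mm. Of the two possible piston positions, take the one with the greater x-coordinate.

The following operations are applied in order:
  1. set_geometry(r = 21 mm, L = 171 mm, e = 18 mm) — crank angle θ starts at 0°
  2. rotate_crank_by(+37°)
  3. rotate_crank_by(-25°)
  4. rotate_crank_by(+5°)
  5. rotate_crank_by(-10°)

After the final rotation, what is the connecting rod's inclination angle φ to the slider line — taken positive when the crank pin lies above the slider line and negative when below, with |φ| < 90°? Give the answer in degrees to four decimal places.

set_geometry: r = 21 mm, L = 171 mm, e = 18 mm; θ ← 0°
rotate_crank_by(+37°): θ ← 0° +37° = 37°
rotate_crank_by(-25°): θ ← 37° -25° = 12°
rotate_crank_by(+5°): θ ← 12° +5° = 17°
rotate_crank_by(-10°): θ ← 17° -10° = 7°
crank pin P = (r cos θ, r sin θ) = (20.843469, 2.559256)
h = r sin θ − e = 2.559256 − 18 = -15.440744
sin φ = h / L = -15.440744 / 171 = -0.09029675
φ = arcsin(-0.09029675) = -5.180679°

-5.1807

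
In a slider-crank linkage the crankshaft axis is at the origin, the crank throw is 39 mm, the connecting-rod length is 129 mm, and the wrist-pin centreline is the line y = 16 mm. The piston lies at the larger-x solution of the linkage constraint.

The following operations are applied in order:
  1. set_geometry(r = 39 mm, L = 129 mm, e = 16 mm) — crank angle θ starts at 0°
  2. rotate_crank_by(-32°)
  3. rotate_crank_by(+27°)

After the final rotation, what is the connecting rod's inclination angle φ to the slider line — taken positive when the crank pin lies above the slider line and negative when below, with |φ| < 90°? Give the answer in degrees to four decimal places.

set_geometry: r = 39 mm, L = 129 mm, e = 16 mm; θ ← 0°
rotate_crank_by(-32°): θ ← 0° -32° = -32°
rotate_crank_by(+27°): θ ← -32° +27° = -5°
crank pin P = (r cos θ, r sin θ) = (38.851593, -3.399074)
h = r sin θ − e = -3.399074 − 16 = -19.399074
sin φ = h / L = -19.399074 / 129 = -0.15038042
φ = arcsin(-0.15038042) = -8.648973°

-8.6490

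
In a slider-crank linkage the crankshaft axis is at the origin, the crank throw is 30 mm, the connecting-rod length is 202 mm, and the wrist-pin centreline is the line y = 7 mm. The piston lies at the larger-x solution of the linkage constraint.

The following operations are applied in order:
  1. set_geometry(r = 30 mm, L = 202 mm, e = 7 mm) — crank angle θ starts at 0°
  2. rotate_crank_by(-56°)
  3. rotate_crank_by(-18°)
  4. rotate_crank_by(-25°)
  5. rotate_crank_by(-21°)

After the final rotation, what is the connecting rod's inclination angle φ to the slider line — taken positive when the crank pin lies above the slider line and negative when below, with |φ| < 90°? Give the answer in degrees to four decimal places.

set_geometry: r = 30 mm, L = 202 mm, e = 7 mm; θ ← 0°
rotate_crank_by(-56°): θ ← 0° -56° = -56°
rotate_crank_by(-18°): θ ← -56° -18° = -74°
rotate_crank_by(-25°): θ ← -74° -25° = -99°
rotate_crank_by(-21°): θ ← -99° -21° = -120°
crank pin P = (r cos θ, r sin θ) = (-15.000000, -25.980762)
h = r sin θ − e = -25.980762 − 7 = -32.980762
sin φ = h / L = -32.980762 / 202 = -0.16327110
φ = arcsin(-0.16327110) = -9.396814°

-9.3968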